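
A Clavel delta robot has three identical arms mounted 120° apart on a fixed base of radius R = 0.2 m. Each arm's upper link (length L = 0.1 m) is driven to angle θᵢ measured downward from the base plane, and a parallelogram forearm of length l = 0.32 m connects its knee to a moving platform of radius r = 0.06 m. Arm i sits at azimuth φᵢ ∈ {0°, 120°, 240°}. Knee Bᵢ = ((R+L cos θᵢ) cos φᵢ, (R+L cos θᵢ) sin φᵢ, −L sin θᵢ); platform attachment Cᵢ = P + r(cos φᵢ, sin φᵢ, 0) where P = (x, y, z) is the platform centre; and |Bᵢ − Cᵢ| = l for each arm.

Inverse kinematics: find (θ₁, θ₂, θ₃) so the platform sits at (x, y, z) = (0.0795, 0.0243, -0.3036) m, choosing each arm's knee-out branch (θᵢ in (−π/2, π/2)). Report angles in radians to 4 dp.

θ₁ = 0.2617, θ₂ = 0.9597, θ₃ = 1.2214

arm 1 (φ=0.0°): x'=0.0795, y'=0.0243
  A cos θ + B sin θ = C:  0.0605·cos θ + -0.3036·sin θ = -0.0201
  γ=atan2(-0.3036,0.0605)=-1.3741;  ψ=arccos(-0.0650)=1.6358;  θ1=γ+ψ≈0.2617
rotate P by −φ2: (-0.0187, -0.0810, -0.3036)
  A=0.1587, B=-0.3036, C=(l²−L²−A²−y'²−z²)/(2L)=-0.1576
  γ=atan2(-0.3036,0.1587)=-1.0891;  ψ=arccos(-0.4601)=2.0489;  θ2=γ+ψ≈0.9597
rotate P by −φ3: (-0.0608, 0.0567, -0.3036)
  A=0.2008, B=-0.3036, C=(l²−L²−A²−y'²−z²)/(2L)=-0.2165
  θ3 = atan2(B,A) + arccos(C/0.3640) = 1.2214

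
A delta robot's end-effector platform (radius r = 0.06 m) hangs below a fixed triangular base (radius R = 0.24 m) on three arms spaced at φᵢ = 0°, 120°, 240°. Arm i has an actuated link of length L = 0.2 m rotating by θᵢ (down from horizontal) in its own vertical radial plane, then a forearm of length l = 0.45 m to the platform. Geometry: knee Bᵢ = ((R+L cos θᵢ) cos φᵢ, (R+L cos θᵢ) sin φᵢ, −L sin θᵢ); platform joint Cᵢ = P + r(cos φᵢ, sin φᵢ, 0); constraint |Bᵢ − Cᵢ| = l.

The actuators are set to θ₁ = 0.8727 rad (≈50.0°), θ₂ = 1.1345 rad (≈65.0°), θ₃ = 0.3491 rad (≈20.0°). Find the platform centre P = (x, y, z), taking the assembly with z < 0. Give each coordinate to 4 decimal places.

(-0.0178, -0.1225, -0.4378)

φ1=0.0°: virtual centre (0.3086, 0.0000, -0.1532), radius l
arm 2 at φ=120.0°: (R−r)+L cos θ2 = 0.2645;  S2 = (-0.1323, 0.2291, -0.1813)
S3 = (0.3679·cos240.0°, 0.3679·sin240.0°, -0.0684) = (-0.1840, -0.3186, -0.0684)
eliminate P² terms by subtracting sphere 1 from 2 and 3
linear system: -0.8816x+0.4582y = -0.0159−-0.0561z; -0.9850x+-0.6373y = 0.0214−0.1696z
det = 1.0131;  x = 0.0003+0.0414z,  y = -0.0340+0.2021z
quadratic in z: (1.0426)z²+(0.2671)z+(-0.0829)=0, √Δ=0.6457 → z ∈ {-0.4378, 0.1815}; z = -0.4378 (taking z<0)
x = -0.0178, y = -0.1225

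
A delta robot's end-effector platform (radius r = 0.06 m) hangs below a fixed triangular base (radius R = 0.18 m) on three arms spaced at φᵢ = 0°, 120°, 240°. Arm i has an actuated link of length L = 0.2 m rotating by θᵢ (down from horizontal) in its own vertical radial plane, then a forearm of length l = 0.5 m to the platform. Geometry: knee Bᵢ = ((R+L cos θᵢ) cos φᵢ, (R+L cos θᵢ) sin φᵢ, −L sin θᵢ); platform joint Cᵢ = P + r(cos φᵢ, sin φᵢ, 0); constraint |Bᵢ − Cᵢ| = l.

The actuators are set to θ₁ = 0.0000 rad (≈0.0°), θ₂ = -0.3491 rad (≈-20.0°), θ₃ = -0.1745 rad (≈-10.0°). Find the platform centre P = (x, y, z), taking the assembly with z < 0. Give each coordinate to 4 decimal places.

(-0.0362, 0.0201, -0.3503)

φ1=0.0°: virtual centre (0.3200, 0.0000, 0.0000), radius l
φ2=120.0°: virtual centre (-0.1540, 0.2667, 0.0684), radius l
φ3=240.0°: virtual centre (-0.1585, -0.2745, 0.0347), radius l
|O₂|²−|O₁|² = -0.0029;  |O₃|²−|O₁|² = -0.0007
linear system: -0.9479x+0.5334y = -0.0029−0.1368z; -0.9570x+-0.5490y = -0.0007−0.0694z
Cramer: x(z) = 0.0019+0.1088z;  y(z) = -0.0020-0.0632z
into |P−O₁|² = l²: 1.0158z² + -0.0690z + -0.1488 = 0;  Δ = 0.6095;  z = -0.3503 or 0.4182 → z<0 root = -0.3503
x = -0.0362, y = 0.0201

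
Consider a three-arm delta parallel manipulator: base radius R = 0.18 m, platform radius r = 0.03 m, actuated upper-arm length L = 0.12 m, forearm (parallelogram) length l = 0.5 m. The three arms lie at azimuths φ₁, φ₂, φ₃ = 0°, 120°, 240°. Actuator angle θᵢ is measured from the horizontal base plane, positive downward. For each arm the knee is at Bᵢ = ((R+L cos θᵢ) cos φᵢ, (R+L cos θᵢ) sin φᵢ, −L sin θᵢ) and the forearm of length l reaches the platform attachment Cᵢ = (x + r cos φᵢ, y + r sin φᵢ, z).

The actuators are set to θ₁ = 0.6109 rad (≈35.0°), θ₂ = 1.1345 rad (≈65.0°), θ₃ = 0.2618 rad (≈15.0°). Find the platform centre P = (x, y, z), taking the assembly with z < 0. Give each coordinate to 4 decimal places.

S1 = (0.2483·cos0.0°, 0.2483·sin0.0°, -0.0688) = (0.2483, 0.0000, -0.0688)
S2 = (0.2007·cos120.0°, 0.2007·sin120.0°, -0.1088) = (-0.1004, 0.1738, -0.1088)
arm 3 at φ=240.0°: e+L cos θ3 = 0.2659;  S3 = (-0.1330, -0.2303, -0.0311)
eliminate P² terms by subtracting sphere 1 from 2 and 3
linear system: -0.6973x+0.3476y = -0.0143−-0.0799z; -0.7625x+-0.4606y = 0.0053−0.0755z
det = 0.5862;  x = 0.0081+-0.0179z,  y = -0.0249+0.1937z
quadratic in z: (1.0379)z²+(0.1367)z+(-0.1869)=0, √Δ=0.8915 → z ∈ {-0.4953, 0.3637}; z = -0.4953 (taking z<0)
x = 0.0170, y = -0.1208

(0.0170, -0.1208, -0.4953)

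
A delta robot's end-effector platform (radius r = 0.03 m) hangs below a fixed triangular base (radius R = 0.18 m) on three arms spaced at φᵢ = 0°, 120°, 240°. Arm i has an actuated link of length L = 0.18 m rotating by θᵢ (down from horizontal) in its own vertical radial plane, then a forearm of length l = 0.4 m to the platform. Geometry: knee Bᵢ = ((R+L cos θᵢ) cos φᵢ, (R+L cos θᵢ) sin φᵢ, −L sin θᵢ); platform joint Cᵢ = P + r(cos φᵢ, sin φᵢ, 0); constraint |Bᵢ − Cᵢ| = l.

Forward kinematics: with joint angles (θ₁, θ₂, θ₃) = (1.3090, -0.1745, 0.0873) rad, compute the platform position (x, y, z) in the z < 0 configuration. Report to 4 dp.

(-0.1910, 0.0221, -0.2704)

arm 1 at φ=0.0°: ρ1 = 0.1966;  O1 = (0.1966, 0.0000, -0.1739)
O2 = (0.3273·cos120.0°, 0.3273·sin120.0°, 0.0313) = (-0.1636, 0.2834, 0.0313)
arm 3 at φ=240.0°: ρ3 = 0.3293;  O3 = (-0.1647, -0.2852, -0.0157)
eliminate P² terms by subtracting sphere 1 from 2 and 3
plane₁₂: -0.7204x+0.5668y+0.4102z = 0.0392
Cramer: x(z) = -0.0548+0.5038z;  y(z) = -0.0004-0.0835z
into |P−O₁|² = l²: 1.2607z² + 0.0946z + -0.0666 = 0;  Δ = 0.3448;  z = -0.2704 or 0.1954 → z<0 root = -0.2704
x = -0.1910, y = 0.0221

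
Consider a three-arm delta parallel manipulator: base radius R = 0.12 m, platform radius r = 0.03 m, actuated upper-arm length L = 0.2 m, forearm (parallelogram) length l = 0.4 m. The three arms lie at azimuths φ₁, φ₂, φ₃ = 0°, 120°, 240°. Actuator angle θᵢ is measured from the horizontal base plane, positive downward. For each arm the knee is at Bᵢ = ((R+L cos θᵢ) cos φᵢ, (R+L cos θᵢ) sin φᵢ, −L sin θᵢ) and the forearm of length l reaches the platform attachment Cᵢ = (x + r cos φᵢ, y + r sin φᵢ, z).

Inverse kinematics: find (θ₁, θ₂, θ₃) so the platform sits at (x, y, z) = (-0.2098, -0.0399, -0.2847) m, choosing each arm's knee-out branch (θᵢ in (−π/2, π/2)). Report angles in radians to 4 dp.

φ1=0.0° → target in arm frame (-0.2098, -0.0399)
  A=0.2998, B=-0.2847, C=(l²−L²−A²−y'²−z²)/(2L)=-0.1313
  θ1 = atan2(B,A) + arccos(C/0.4134) = 1.1344
φ2=120.0° → target in arm frame (0.0703, 0.2016)
  A cos θ + B sin θ = C:  0.0197·cos θ + -0.2847·sin θ = -0.0052
  γ=atan2(-0.2847,0.0197)=-1.5019;  ψ=arccos(-0.0184)=1.5892;  θ2=γ+ψ≈0.0873
arm 3 (φ=240.0°): x'=0.1395, y'=-0.1617
  e−x'=-0.0495;  (l²−L²−(e−x')²−y'²−z²)/2L = 0.0258
  γ=atan2(-0.2847,-0.0495)=-1.7428;  ψ=arccos(0.0895)=1.4812;  θ3=γ+ψ≈-0.2616

θ₁ = 1.1344, θ₂ = 0.0873, θ₃ = -0.2616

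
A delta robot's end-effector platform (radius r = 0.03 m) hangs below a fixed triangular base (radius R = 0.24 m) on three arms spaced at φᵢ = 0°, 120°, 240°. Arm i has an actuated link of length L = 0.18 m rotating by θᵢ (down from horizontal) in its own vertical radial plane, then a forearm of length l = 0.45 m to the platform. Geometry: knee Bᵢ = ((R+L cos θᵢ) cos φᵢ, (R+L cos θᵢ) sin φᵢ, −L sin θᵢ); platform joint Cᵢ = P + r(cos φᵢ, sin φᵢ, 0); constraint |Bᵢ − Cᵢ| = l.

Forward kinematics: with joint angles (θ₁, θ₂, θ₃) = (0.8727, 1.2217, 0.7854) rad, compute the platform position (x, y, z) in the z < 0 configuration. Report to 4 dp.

(0.0232, -0.0645, -0.4648)

centre 1 = (0.3257·cos0.0°, 0.3257·sin0.0°, -0.1379) = (0.3257, 0.0000, -0.1379)
φ2=120.0°: virtual centre (-0.1358, 0.2352, -0.1691), radius l
arm 3 at φ=240.0°: ρ3 = 0.3373;  centre 3 = (-0.1686, -0.2921, -0.1273)
eliminate P² terms by subtracting sphere 1 from 2 and 3
plane₁₂: -0.9230x+0.4704y+-0.0625z = -0.0227
det = 1.0042;  x = 0.0109+-0.0264z,  y = -0.0269+0.0810z
into |P−centre ₁|² = l²: 1.0073z² + 0.2881z + -0.0837 = 0;  Δ = 0.4202;  z = -0.4648 or 0.1788 → z<0 root = -0.4648
x = 0.0232, y = -0.0645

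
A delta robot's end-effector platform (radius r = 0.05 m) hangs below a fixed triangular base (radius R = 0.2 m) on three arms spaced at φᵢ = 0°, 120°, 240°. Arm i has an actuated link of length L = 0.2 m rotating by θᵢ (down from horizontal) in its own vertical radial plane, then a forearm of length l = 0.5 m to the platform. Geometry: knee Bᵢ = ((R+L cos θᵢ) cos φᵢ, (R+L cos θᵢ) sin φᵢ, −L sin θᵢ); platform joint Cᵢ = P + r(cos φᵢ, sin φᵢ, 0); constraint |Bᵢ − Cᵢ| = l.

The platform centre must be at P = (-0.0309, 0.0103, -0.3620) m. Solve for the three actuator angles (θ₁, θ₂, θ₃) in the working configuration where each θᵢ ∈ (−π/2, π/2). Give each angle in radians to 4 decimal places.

φ1=0.0° → target in arm frame (-0.0309, 0.0103)
  e−x'=0.1809;  (l²−L²−(e−x')²−y'²−z²)/2L = 0.1153
  √(A²+B²)=0.4047;  θ1 = -1.1074+1.2818 ≈ 0.1745
rotate P by −φ2: (0.0244, 0.0216, -0.3620)
  A=0.1256, B=-0.3620, C=(l²−L²−A²−y'²−z²)/(2L)=0.1568
  √(A²+B²)=0.3832;  θ2 = -1.2368+1.1493 ≈ -0.0874
rotate P by −φ3: (0.0065, -0.0319, -0.3620)
  A cos θ + B sin θ = C:  0.1435·cos θ + -0.3620·sin θ = 0.1434
  √(A²+B²)=0.3894;  θ3 = -1.1935+1.1937 ≈ 0.0002

θ₁ = 0.1745, θ₂ = -0.0874, θ₃ = 0.0002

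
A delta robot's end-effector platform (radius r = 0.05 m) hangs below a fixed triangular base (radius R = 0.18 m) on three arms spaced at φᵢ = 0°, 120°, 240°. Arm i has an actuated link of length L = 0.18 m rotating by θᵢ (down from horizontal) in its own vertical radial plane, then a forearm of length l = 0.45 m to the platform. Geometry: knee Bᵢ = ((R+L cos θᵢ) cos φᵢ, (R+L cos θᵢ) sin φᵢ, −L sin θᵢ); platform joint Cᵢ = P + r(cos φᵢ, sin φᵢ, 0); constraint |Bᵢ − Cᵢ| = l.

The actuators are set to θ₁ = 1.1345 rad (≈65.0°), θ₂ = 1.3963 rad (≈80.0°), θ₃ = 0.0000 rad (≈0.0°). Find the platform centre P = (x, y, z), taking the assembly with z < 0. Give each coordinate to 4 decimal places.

φ1=0.0°: virtual centre (0.2061, 0.0000, -0.1631), radius l
arm 2 at φ=120.0°: (R−r)+L cos θ2 = 0.1613;  O2 = (-0.0806, 0.1396, -0.1773)
φ3=240.0°: virtual centre (-0.1550, -0.2685, 0.0000), radius l
|O₂|²−|O₁|² = -0.0117;  |O₃|²−|O₁|² = 0.0270
linear system: -0.5734x+0.2793y = -0.0117−-0.0283z; -0.7221x+-0.5369y = 0.0270−0.3263z
Cramer: x(z) = -0.0025+0.1491z;  y(z) = -0.0469+0.4072z
quadratic in z: (1.1880)z²+(0.2259)z+(-0.1302)=0, √Δ=0.8183 → z ∈ {-0.4395, 0.2493}; z = -0.4395 (taking z<0)
x = -0.0680, y = -0.2259

(-0.0680, -0.2259, -0.4395)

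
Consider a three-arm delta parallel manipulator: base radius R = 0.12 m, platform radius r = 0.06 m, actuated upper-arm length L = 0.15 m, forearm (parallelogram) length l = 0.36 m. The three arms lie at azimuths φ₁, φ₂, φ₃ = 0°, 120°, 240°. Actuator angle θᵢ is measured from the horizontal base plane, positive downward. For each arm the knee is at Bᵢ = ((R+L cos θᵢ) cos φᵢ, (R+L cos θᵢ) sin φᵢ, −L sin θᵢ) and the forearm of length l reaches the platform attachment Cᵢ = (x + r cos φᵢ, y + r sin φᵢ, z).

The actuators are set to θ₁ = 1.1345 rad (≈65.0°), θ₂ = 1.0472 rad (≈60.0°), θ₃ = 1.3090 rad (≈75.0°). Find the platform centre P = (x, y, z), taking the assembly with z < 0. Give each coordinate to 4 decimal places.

O1 = (0.1234·cos0.0°, 0.1234·sin0.0°, -0.1359) = (0.1234, 0.0000, -0.1359)
O2 = (0.1350·cos120.0°, 0.1350·sin120.0°, -0.1299) = (-0.0675, 0.1169, -0.1299)
O3 = (0.0988·cos240.0°, 0.0988·sin240.0°, -0.1449) = (-0.0494, -0.0856, -0.1449)
eliminate P² terms by subtracting sphere 1 from 2 and 3
plane₁₂: -0.3818x+0.2338y+0.0121z = 0.0014
Cramer: x(z) = 0.0031-0.0144z;  y(z) = 0.0110-0.0753z
into |P−O₁|² = l²: 1.0059z² + 0.2737z + -0.0965 = 0;  Δ = 0.4633;  z = -0.4744 or 0.2023 → z<0 root = -0.4744
x = 0.0099, y = 0.0467

(0.0099, 0.0467, -0.4744)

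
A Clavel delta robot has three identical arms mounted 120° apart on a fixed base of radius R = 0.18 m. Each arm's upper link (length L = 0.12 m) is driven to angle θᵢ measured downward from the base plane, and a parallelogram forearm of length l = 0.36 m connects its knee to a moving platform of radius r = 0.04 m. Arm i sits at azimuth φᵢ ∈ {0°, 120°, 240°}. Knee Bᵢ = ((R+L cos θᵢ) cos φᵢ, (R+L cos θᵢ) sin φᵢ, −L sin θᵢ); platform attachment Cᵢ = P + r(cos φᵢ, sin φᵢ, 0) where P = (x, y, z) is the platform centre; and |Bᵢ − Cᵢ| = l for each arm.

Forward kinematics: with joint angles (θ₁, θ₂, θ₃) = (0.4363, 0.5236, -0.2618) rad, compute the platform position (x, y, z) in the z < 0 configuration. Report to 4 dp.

centre 1 = (0.2488·cos0.0°, 0.2488·sin0.0°, -0.0507) = (0.2488, 0.0000, -0.0507)
arm 2 at φ=120.0°: (R−r)+L cos θ2 = 0.2439;  centre 2 = (-0.1220, 0.2112, -0.0600)
φ3=240.0°: virtual centre (-0.1280, -0.2216, 0.0311), radius l
subtract pairs → two planes through P
plane₁₂: -0.7414x+0.4225y+-0.0186z = -0.0014
Cramer: x(z) = -0.0004+0.0941z;  y(z) = -0.0039+0.2091z
sphere 1 gives Az²+Bz+C=0 with A=1.0526, B=0.0529, C=-0.0649;  B²−4AC=0.2762;  roots -0.2748, 0.2245;  negative root z = -0.2748
x = -0.0262, y = -0.0613

(-0.0262, -0.0613, -0.2748)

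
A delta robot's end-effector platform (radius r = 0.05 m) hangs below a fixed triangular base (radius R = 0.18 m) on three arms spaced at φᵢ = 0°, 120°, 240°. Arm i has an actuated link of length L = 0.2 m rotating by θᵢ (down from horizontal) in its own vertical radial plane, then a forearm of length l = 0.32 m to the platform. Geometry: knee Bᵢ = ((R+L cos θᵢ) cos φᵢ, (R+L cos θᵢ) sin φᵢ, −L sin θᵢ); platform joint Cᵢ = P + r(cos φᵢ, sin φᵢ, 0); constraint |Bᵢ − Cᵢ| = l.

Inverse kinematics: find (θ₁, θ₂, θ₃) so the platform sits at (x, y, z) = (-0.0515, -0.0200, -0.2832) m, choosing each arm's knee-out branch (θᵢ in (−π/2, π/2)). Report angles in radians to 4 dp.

θ₁ = 0.9599, θ₂ = 0.6981, θ₃ = 0.5239

rotate P by −φ1: (-0.0515, -0.0200, -0.2832)
  A cos θ + B sin θ = C:  0.1815·cos θ + -0.2832·sin θ = -0.1279
  √(A²+B²)=0.3364;  θ1 = -1.0009+1.9607 ≈ 0.9599
arm 2 (φ=120.0°): x'=0.0084, y'=0.0546
  e−x'=0.1216;  (l²−L²−(e−x')²−y'²−z²)/2L = -0.0889
  γ=atan2(-0.2832,0.1216)=-1.1653;  ψ=arccos(-0.2885)=1.8634;  θ2=γ+ψ≈0.6981
φ3=240.0° → target in arm frame (0.0431, -0.0346)
  e−x'=0.0869;  (l²−L²−(e−x')²−y'²−z²)/2L = -0.0664
  √(A²+B²)=0.2962;  θ3 = -1.2730+1.7968 ≈ 0.5239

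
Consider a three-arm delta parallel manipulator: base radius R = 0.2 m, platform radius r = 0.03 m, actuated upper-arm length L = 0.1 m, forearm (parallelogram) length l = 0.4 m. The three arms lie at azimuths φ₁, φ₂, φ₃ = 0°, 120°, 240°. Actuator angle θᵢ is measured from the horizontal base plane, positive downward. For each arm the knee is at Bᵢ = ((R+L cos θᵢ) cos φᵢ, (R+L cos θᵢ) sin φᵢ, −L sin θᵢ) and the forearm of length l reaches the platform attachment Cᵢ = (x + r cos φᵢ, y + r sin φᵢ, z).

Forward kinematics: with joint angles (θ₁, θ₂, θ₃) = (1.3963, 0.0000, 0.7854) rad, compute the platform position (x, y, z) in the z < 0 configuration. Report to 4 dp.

(-0.1065, 0.0656, -0.3618)

arm 1 at φ=0.0°: (R−r)+L cos θ1 = 0.1874;  centre 1 = (0.1874, 0.0000, -0.0985)
centre 2 = (0.2700·cos120.0°, 0.2700·sin120.0°, 0.0000) = (-0.1350, 0.2338, 0.0000)
arm 3 at φ=240.0°: (R−r)+L cos θ3 = 0.2407;  centre 3 = (-0.1204, -0.2085, -0.0707)
subtract pairs → two planes through P
plane₁₂: -0.6447x+0.4677y+0.1970z = 0.0281
Cramer: x(z) = -0.0363+0.1942z;  y(z) = 0.0101-0.1534z
into |P−centre ₁|² = l²: 1.0613z² + 0.1070z + -0.1002 = 0;  Δ = 0.4367;  z = -0.3618 or 0.2609 → z<0 root = -0.3618
x = -0.1065, y = 0.0656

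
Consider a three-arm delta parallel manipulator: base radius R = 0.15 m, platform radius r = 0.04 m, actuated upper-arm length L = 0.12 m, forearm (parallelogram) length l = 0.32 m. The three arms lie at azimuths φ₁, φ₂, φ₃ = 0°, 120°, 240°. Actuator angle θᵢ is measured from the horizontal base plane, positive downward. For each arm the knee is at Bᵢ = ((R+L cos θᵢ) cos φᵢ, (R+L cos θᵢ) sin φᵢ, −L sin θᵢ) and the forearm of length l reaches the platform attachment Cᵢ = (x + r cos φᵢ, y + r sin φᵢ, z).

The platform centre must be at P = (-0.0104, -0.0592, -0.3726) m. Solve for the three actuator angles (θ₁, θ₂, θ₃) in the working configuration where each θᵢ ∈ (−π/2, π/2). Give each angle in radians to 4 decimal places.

φ1=0.0° → target in arm frame (-0.0104, -0.0592)
  A=0.1204, B=-0.3726, C=(l²−L²−A²−y'²−z²)/(2L)=-0.2868
  θ1 = atan2(B,A) + arccos(C/0.3916) = 1.1344
rotate P by −φ2: (-0.0461, 0.0386, -0.3726)
  A=0.1561, B=-0.3726, C=(l²−L²−A²−y'²−z²)/(2L)=-0.3195
  γ=atan2(-0.3726,0.1561)=-1.1741;  ψ=arccos(-0.7909)=2.4831;  θ2=γ+ψ≈1.3089
φ3=240.0° → target in arm frame (0.0565, 0.0206)
  A cos θ + B sin θ = C:  0.0535·cos θ + -0.3726·sin θ = -0.2255
  θ3 = atan2(B,A) + arccos(C/0.3764) = 0.7850

θ₁ = 1.1344, θ₂ = 1.3089, θ₃ = 0.7850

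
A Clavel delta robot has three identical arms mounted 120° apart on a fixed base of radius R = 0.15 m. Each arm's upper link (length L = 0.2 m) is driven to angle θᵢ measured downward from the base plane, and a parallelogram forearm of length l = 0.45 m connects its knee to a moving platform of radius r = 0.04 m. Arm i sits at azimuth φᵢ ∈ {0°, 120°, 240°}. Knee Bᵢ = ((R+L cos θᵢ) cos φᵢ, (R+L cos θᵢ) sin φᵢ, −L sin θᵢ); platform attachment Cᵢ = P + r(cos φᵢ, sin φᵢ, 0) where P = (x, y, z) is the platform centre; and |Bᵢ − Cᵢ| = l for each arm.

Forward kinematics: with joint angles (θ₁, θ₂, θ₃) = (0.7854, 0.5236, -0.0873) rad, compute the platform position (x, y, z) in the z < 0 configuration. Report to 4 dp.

(-0.1086, -0.0932, -0.3947)

φ1=0.0°: virtual centre (0.2514, 0.0000, -0.1414), radius l
φ2=120.0°: virtual centre (-0.1416, 0.2453, -0.1000), radius l
φ3=240.0°: virtual centre (-0.1546, -0.2678, 0.0174), radius l
|centre ₂|²−|centre ₁|² = 0.0070;  |centre ₃|²−|centre ₁|² = 0.0127
linear system: -0.7860x+0.4905y = 0.0070−0.0828z; -0.8121x+-0.5356y = 0.0127−0.3177z
det = 0.8194;  x = -0.0122+0.2444z,  y = -0.0053+0.2227z
quadratic in z: (1.1093)z²+(0.1517)z+(-0.1130)=0, √Δ=0.7241 → z ∈ {-0.3947, 0.2580}; z = -0.3947 (taking z<0)
x = -0.1086, y = -0.0932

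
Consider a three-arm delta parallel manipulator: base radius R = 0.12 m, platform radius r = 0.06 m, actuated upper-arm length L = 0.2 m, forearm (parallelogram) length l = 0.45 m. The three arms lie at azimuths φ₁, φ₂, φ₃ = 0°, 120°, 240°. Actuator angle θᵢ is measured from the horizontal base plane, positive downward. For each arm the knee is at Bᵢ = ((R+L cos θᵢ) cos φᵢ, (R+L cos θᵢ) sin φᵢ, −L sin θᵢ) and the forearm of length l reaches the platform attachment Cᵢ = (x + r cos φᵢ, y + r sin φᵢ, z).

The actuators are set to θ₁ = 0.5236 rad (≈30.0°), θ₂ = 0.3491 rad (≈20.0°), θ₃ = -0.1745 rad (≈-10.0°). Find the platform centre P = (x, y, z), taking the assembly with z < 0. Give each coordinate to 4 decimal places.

O1 = (0.2332·cos0.0°, 0.2332·sin0.0°, -0.1000) = (0.2332, 0.0000, -0.1000)
arm 2 at φ=120.0°: (R−r)+L cos θ2 = 0.2479;  O2 = (-0.1240, 0.2147, -0.0684)
arm 3 at φ=240.0°: (R−r)+L cos θ3 = 0.2570;  O3 = (-0.1285, -0.2225, 0.0347)
eliminate P² terms by subtracting sphere 1 from 2 and 3
linear system: -0.7143x+0.4294y = 0.0018−0.0632z; -0.7234x+-0.4451y = 0.0029−0.2694z
det = 0.6286;  x = -0.0032+0.2288z,  y = -0.0012+0.2335z
quadratic in z: (1.1069)z²+(0.0913)z+(-0.1366)=0, √Δ=0.7831 → z ∈ {-0.3949, 0.3125}; z = -0.3949 (taking z<0)
x = -0.0936, y = -0.0934

(-0.0936, -0.0934, -0.3949)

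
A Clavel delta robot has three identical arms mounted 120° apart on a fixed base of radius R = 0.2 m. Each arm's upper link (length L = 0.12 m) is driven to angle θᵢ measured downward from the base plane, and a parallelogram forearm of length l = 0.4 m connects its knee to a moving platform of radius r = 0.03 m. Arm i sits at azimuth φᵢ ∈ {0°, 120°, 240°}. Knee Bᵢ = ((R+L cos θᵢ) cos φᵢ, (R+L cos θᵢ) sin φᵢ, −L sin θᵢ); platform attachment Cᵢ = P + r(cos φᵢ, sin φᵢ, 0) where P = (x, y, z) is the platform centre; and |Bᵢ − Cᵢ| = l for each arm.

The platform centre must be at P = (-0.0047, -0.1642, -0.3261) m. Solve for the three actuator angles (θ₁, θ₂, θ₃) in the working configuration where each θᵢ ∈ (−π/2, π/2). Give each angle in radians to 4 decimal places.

arm 1 (φ=0.0°): x'=-0.0047, y'=-0.1642
  A=0.1747, B=-0.3261, C=(l²−L²−A²−y'²−z²)/(2L)=-0.0759
  θ1 = atan2(B,A) + arccos(C/0.3699) = 0.6985
arm 2 (φ=120.0°): x'=-0.1399, y'=0.0862
  A=0.3099, B=-0.3261, C=(l²−L²−A²−y'²−z²)/(2L)=-0.2674
  √(A²+B²)=0.4498;  θ2 = -0.8109+2.2074 ≈ 1.3964
arm 3 (φ=240.0°): x'=0.1446, y'=0.0780
  A=0.0254, B=-0.3261, C=(l²−L²−A²−y'²−z²)/(2L)=0.1355
  √(A²+B²)=0.3271;  θ3 = -1.4929+1.1436 ≈ -0.3493

θ₁ = 0.6985, θ₂ = 1.3964, θ₃ = -0.3493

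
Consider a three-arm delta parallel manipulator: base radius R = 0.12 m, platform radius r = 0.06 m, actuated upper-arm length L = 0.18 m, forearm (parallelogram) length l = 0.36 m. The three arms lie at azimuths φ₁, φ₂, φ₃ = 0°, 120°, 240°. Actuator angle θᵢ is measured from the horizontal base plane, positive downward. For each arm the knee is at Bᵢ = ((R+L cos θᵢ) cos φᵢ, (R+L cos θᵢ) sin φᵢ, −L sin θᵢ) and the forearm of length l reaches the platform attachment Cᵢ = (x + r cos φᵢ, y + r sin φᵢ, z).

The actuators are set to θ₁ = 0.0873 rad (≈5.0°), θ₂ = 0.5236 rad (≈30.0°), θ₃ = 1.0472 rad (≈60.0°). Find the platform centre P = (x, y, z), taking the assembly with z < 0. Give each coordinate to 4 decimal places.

centre 1 = (0.2393·cos0.0°, 0.2393·sin0.0°, -0.0157) = (0.2393, 0.0000, -0.0157)
centre 2 = (0.2159·cos120.0°, 0.2159·sin120.0°, -0.0900) = (-0.1079, 0.1870, -0.0900)
centre 3 = (0.1500·cos240.0°, 0.1500·sin240.0°, -0.1559) = (-0.0750, -0.1299, -0.1559)
eliminate P² terms by subtracting sphere 1 from 2 and 3
[-0.6945 0.3739 -0.1486]·P = -0.0028;  [-0.6286 -0.2598 -0.2804]·P = -0.0107
det = 0.4155;  x = 0.0114+-0.3453z,  y = 0.0137+-0.2438z
sphere 1 gives Az²+Bz+C=0 with A=1.1786, B=0.1821, C=-0.0772;  B²−4AC=0.3972;  roots -0.3446, 0.1901;  negative root z = -0.3446
x = 0.1304, y = 0.0977

(0.1304, 0.0977, -0.3446)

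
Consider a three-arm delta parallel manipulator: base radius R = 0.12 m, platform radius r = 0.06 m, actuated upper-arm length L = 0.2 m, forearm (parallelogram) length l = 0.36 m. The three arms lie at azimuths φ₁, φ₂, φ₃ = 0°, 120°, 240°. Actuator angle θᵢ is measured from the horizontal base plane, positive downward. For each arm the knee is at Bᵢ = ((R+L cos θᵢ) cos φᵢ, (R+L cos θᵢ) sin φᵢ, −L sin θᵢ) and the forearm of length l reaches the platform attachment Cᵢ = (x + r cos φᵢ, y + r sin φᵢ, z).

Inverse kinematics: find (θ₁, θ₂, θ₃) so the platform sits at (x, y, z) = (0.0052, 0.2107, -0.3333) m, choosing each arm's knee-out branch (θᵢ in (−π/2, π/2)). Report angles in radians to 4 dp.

φ1=0.0° → target in arm frame (0.0052, 0.2107)
  A cos θ + B sin θ = C:  0.0548·cos θ + -0.3333·sin θ = -0.1722
  √(A²+B²)=0.3378;  θ1 = -1.4078+2.1058 ≈ 0.6980
rotate P by −φ2: (0.1799, -0.1099, -0.3333)
  e−x'=-0.1199;  (l²−L²−(e−x')²−y'²−z²)/2L = -0.1198
  γ=atan2(-0.3333,-0.1199)=-1.9160;  ψ=arccos(-0.3383)=1.9159;  θ2=γ+ψ≈-0.0002
rotate P by −φ3: (-0.1851, -0.1008, -0.3333)
  A cos θ + B sin θ = C:  0.2451·cos θ + -0.3333·sin θ = -0.2293
  γ=atan2(-0.3333,0.2451)=-0.9368;  ψ=arccos(-0.5543)=2.1583;  θ3=γ+ψ≈1.2215

θ₁ = 0.6980, θ₂ = -0.0002, θ₃ = 1.2215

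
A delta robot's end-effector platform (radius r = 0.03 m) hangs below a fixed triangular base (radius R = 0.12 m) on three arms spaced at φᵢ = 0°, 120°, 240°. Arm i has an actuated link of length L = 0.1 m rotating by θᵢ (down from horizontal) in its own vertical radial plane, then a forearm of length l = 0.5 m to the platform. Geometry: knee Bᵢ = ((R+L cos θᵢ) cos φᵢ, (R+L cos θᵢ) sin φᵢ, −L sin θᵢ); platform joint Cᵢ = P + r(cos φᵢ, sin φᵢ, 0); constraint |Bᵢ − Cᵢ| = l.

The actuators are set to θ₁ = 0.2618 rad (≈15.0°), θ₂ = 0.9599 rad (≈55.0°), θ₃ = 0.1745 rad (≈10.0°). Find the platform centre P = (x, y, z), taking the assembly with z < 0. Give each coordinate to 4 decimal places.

φ1=0.0°: virtual centre (0.1866, 0.0000, -0.0259), radius l
arm 2 at φ=120.0°: (R−r)+L cos θ2 = 0.1474;  O2 = (-0.0737, 0.1276, -0.0819)
O3 = (0.1885·cos240.0°, 0.1885·sin240.0°, -0.0174) = (-0.0942, -0.1632, -0.0174)
eliminate P² terms by subtracting sphere 1 from 2 and 3
[-0.5205 0.2552 -0.1121]·P = -0.0071;  [-0.5617 -0.3265 0.0170]·P = 0.0003
Cramer: x(z) = 0.0071-0.1029z;  y(z) = -0.0132+0.2292z
sphere 1 gives Az²+Bz+C=0 with A=1.0631, B=0.0826, C=-0.2169;  B²−4AC=0.9293;  roots -0.4923, 0.4145;  negative root z = -0.4923
x = 0.0577, y = -0.1261

(0.0577, -0.1261, -0.4923)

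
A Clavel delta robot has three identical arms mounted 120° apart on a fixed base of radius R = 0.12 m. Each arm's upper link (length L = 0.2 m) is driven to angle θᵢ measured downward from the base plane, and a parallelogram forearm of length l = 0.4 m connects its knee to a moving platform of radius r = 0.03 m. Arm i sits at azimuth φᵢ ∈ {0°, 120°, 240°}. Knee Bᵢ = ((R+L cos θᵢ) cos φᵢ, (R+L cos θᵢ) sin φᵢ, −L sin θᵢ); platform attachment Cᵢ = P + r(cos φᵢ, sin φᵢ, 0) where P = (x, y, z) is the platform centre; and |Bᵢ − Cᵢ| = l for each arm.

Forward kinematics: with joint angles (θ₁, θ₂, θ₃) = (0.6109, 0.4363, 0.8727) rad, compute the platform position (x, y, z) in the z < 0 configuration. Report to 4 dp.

(0.0117, 0.0804, -0.4228)

φ1=0.0°: virtual centre (0.2538, 0.0000, -0.1147), radius l
centre 2 = (0.2713·cos120.0°, 0.2713·sin120.0°, -0.0845) = (-0.1356, 0.2349, -0.0845)
φ3=240.0°: virtual centre (-0.1093, -0.1893, -0.1532), radius l
subtract pairs → two planes through P
plane₁₂: -0.7789x+0.4698y+0.0604z = 0.0031
Cramer: x(z) = 0.0028-0.0209z;  y(z) = 0.0114-0.1632z
sphere 1 gives Az²+Bz+C=0 with A=1.0271, B=0.2362, C=-0.0837;  B²−4AC=0.3997;  roots -0.4228, 0.1928;  negative root z = -0.4228
x = 0.0117, y = 0.0804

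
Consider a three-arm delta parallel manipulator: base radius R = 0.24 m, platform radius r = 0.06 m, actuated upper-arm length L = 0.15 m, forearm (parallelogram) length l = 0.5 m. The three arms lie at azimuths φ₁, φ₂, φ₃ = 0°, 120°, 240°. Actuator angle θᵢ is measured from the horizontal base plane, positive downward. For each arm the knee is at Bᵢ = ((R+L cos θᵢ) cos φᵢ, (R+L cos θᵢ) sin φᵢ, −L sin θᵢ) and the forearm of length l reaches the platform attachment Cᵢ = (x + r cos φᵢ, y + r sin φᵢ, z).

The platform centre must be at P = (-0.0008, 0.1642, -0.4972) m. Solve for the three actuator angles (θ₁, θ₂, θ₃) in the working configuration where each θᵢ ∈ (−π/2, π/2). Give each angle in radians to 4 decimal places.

rotate P by −φ1: (-0.0008, 0.1642, -0.4972)
  A cos θ + B sin θ = C:  0.1808·cos θ + -0.4972·sin θ = -0.2645
  γ=atan2(-0.4972,0.1808)=-1.2220;  ψ=arccos(-0.5000)=2.0944;  θ1=γ+ψ≈0.8724
rotate P by −φ2: (0.1426, -0.0814, -0.4972)
  A cos θ + B sin θ = C:  0.0374·cos θ + -0.4972·sin θ = -0.0924
  θ2 = atan2(B,A) + arccos(C/0.4986) = 0.2616
rotate P by −φ3: (-0.1418, -0.0828, -0.4972)
  e−x'=0.3218;  (l²−L²−(e−x')²−y'²−z²)/2L = -0.4337
  γ=atan2(-0.4972,0.3218)=-0.9964;  ψ=arccos(-0.7323)=2.3925;  θ3=γ+ψ≈1.3962

θ₁ = 0.8724, θ₂ = 0.2616, θ₃ = 1.3962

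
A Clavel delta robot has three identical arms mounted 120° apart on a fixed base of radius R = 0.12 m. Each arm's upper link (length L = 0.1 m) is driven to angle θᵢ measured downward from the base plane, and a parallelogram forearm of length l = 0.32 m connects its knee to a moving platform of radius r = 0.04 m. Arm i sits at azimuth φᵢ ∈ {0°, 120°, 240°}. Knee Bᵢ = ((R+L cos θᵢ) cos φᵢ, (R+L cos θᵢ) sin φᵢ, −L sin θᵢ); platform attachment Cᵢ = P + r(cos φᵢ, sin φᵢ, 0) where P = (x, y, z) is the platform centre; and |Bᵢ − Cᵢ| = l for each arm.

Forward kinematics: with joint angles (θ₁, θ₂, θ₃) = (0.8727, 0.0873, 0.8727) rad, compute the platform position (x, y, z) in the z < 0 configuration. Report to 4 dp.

arm 1 at φ=0.0°: (R−r)+L cos θ1 = 0.1443;  O1 = (0.1443, 0.0000, -0.0766)
O2 = (0.1796·cos120.0°, 0.1796·sin120.0°, -0.0087) = (-0.0898, 0.1556, -0.0087)
φ3=240.0°: virtual centre (-0.0721, -0.1249, -0.0766), radius l
|O₂|²−|O₁|² = 0.0057;  |O₃|²−|O₁|² = 0.0000
[-0.4682 0.3111 0.1358]·P = 0.0057;  [-0.4328 -0.2499 0.0000]·P = 0.0000
det = 0.2516;  x = -0.0056+0.1348z,  y = 0.0097+-0.2335z
sphere 1 gives Az²+Bz+C=0 with A=1.0727, B=0.1083, C=-0.0740;  B²−4AC=0.3291;  roots -0.3179, 0.2169;  negative root z = -0.3179
x = -0.0485, y = 0.0840

(-0.0485, 0.0840, -0.3179)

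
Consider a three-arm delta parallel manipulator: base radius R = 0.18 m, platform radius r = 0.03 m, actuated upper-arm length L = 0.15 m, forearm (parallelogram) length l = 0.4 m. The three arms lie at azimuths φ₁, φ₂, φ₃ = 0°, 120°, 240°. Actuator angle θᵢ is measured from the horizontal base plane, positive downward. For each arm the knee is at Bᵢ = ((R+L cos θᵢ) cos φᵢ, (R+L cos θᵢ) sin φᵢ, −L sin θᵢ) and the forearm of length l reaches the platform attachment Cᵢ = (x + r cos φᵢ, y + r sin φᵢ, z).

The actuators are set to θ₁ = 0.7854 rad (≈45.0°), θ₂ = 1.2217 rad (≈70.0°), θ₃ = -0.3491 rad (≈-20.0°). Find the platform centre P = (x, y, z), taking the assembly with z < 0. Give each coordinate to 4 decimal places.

(-0.0305, -0.1744, -0.3239)

S1 = (0.2561·cos0.0°, 0.2561·sin0.0°, -0.1061) = (0.2561, 0.0000, -0.1061)
arm 2 at φ=120.0°: ρ2 = 0.2013;  S2 = (-0.1007, 0.1743, -0.1410)
φ3=240.0°: virtual centre (-0.1455, -0.2520, 0.0513), radius l
|S₂|²−|S₁|² = -0.0164;  |S₃|²−|S₁|² = 0.0105
[-0.7134 0.3487 -0.0698]·P = -0.0164;  [-0.8031 -0.5039 0.3147]·P = 0.0105
Cramer: x(z) = 0.0072+0.1166z;  y(z) = -0.0323+0.4387z
quadratic in z: (1.2061)z²+(0.1258)z+(-0.0858)=0, √Δ=0.6555 → z ∈ {-0.3239, 0.2196}; z = -0.3239 (taking z<0)
x = -0.0305, y = -0.1744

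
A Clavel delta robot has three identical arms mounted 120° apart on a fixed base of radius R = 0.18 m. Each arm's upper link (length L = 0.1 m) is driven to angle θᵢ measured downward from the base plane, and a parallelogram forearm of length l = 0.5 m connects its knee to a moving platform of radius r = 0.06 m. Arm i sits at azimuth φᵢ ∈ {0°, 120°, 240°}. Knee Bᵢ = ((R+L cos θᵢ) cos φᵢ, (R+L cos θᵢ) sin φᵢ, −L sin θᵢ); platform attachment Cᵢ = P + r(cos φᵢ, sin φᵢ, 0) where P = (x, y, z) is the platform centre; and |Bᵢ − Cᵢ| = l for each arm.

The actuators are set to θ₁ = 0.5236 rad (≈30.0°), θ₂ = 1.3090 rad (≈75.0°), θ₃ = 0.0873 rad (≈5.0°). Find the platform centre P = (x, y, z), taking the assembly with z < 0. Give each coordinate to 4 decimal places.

(0.0319, -0.1670, -0.4877)

S1 = (0.2066·cos0.0°, 0.2066·sin0.0°, -0.0500) = (0.2066, 0.0000, -0.0500)
S2 = (0.1459·cos120.0°, 0.1459·sin120.0°, -0.0966) = (-0.0729, 0.1263, -0.0966)
arm 3 at φ=240.0°: (R−r)+L cos θ3 = 0.2196;  S3 = (-0.1098, -0.1902, -0.0087)
subtract pairs → two planes through P
linear system: -0.5591x+0.2527y = -0.0146−-0.0932z; -0.6328x+-0.3804y = 0.0031−0.0826z
det = 0.3726;  x = 0.0128+-0.0391z,  y = -0.0294+0.2822z
sphere 1 gives Az²+Bz+C=0 with A=1.0812, B=0.0986, C=-0.2091;  B²−4AC=0.9138;  roots -0.4877, 0.3965;  negative root z = -0.4877
x = 0.0319, y = -0.1670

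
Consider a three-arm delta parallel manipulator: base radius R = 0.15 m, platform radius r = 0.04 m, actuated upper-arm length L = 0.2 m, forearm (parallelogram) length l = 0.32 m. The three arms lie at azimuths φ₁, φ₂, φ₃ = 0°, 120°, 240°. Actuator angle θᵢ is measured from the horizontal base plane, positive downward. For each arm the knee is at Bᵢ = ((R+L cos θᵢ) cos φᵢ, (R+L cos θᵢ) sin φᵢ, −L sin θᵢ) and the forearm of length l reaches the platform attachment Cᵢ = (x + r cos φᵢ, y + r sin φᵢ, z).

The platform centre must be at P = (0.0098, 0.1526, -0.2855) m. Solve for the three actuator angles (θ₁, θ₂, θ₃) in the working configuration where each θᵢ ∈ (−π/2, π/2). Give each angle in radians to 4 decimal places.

rotate P by −φ1: (0.0098, 0.1526, -0.2855)
  A=0.1002, B=-0.2855, C=(l²−L²−A²−y'²−z²)/(2L)=-0.1311
  θ1 = atan2(B,A) + arccos(C/0.3026) = 0.7856
rotate P by −φ2: (0.1273, -0.0848, -0.2855)
  A=-0.0173, B=-0.2855, C=(l²−L²−A²−y'²−z²)/(2L)=-0.0665
  θ2 = atan2(B,A) + arccos(C/0.2860) = 0.1743
φ3=240.0° → target in arm frame (-0.1371, -0.0678)
  e−x'=0.2471;  (l²−L²−(e−x')²−y'²−z²)/2L = -0.2119
  γ=atan2(-0.2855,0.2471)=-0.8575;  ψ=arccos(-0.5611)=2.1666;  θ3=γ+ψ≈1.3091

θ₁ = 0.7856, θ₂ = 0.1743, θ₃ = 1.3091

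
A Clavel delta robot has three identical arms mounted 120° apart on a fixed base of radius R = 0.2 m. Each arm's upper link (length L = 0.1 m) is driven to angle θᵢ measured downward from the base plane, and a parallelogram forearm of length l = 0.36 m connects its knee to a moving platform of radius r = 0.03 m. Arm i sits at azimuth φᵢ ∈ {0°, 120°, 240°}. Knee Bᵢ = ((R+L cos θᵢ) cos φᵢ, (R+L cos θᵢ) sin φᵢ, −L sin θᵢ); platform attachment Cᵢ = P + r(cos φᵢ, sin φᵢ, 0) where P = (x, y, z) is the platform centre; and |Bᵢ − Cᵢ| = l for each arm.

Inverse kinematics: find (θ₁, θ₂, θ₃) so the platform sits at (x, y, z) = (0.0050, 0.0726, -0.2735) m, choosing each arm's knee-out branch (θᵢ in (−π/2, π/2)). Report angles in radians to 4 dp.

θ₁ = 0.3491, θ₂ = -0.1753, θ₃ = 0.8724

rotate P by −φ1: (0.0050, 0.0726, -0.2735)
  A cos θ + B sin θ = C:  0.1650·cos θ + -0.2735·sin θ = 0.0615
  θ1 = atan2(B,A) + arccos(C/0.3194) = 0.3491
φ2=120.0° → target in arm frame (0.0604, -0.0406)
  A cos θ + B sin θ = C:  0.1096·cos θ + -0.2735·sin θ = 0.1556
  √(A²+B²)=0.2947;  θ2 = -1.1896+1.0143 ≈ -0.1753
φ3=240.0° → target in arm frame (-0.0654, -0.0320)
  A cos θ + B sin θ = C:  0.2354·cos θ + -0.2735·sin θ = -0.0581
  γ=atan2(-0.2735,0.2354)=-0.8602;  ψ=arccos(-0.1611)=1.7326;  θ3=γ+ψ≈0.8724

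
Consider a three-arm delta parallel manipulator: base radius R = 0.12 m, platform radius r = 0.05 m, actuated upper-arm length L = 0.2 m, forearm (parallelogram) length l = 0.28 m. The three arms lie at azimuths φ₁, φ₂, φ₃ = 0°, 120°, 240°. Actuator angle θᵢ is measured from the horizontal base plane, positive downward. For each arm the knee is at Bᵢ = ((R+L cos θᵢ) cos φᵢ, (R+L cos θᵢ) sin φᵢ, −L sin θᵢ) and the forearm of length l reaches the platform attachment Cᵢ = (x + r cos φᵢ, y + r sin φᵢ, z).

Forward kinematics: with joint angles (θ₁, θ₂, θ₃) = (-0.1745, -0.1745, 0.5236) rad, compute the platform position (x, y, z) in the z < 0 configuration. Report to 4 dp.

(0.0183, 0.0317, -0.0900)

centre 1 = (0.2670·cos0.0°, 0.2670·sin0.0°, 0.0347) = (0.2670, 0.0000, 0.0347)
φ2=120.0°: virtual centre (-0.1335, 0.2312, 0.0347), radius l
arm 3 at φ=240.0°: (R−r)+L cos θ3 = 0.2432;  centre 3 = (-0.1216, -0.2106, -0.1000)
eliminate P² terms by subtracting sphere 1 from 2 and 3
[-0.8009 0.4624 0.0000]·P = 0.0000;  [-0.7771 -0.4212 -0.2694]·P = -0.0033
det = 0.6967;  x = 0.0022+-0.1788z,  y = 0.0038+-0.3097z
quadratic in z: (1.1279)z²+(0.0229)z+(-0.0071)=0, √Δ=0.1802 → z ∈ {-0.0900, 0.0698}; z = -0.0900 (taking z<0)
x = 0.0183, y = 0.0317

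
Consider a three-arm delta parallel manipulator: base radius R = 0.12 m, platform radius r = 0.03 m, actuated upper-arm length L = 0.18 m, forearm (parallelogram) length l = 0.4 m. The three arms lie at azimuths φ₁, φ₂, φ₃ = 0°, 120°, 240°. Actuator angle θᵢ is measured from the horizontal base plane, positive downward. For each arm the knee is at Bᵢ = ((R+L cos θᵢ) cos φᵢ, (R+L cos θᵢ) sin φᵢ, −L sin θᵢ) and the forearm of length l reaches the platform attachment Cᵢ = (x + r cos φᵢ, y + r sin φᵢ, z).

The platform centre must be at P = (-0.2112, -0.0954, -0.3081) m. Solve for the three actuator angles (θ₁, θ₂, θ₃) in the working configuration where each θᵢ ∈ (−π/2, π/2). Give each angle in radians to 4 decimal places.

θ₁ = 1.2218, θ₂ = 0.4362, θ₃ = -0.3494

rotate P by −φ1: (-0.2112, -0.0954, -0.3081)
  e−x'=0.3012;  (l²−L²−(e−x')²−y'²−z²)/2L = -0.1865
  θ1 = atan2(B,A) + arccos(C/0.4309) = 1.2218
arm 2 (φ=120.0°): x'=0.0230, y'=0.2306
  e−x'=0.0670;  (l²−L²−(e−x')²−y'²−z²)/2L = -0.0694
  γ=atan2(-0.3081,0.0670)=-1.3566;  ψ=arccos(-0.2202)=1.7928;  θ2=γ+ψ≈0.4362
arm 3 (φ=240.0°): x'=0.1882, y'=-0.1352
  e−x'=-0.0982;  (l²−L²−(e−x')²−y'²−z²)/2L = 0.0132
  γ=atan2(-0.3081,-0.0982)=-1.8794;  ψ=arccos(0.0408)=1.5300;  θ3=γ+ψ≈-0.3494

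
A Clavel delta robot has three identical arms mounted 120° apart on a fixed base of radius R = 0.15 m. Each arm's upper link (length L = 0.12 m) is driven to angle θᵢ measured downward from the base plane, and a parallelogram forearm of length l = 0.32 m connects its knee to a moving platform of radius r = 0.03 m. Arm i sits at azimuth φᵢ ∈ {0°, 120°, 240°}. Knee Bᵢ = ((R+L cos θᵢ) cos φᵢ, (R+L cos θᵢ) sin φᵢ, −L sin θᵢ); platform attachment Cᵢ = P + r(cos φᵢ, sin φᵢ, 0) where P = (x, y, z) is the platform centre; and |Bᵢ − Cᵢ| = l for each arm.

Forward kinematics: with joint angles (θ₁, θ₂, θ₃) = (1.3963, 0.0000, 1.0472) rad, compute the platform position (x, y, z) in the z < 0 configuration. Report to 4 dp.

(-0.1043, 0.0968, -0.2997)

O1 = (0.1408·cos0.0°, 0.1408·sin0.0°, -0.1182) = (0.1408, 0.0000, -0.1182)
arm 2 at φ=120.0°: (R−r)+L cos θ2 = 0.2400;  O2 = (-0.1200, 0.2078, 0.0000)
arm 3 at φ=240.0°: (R−r)+L cos θ3 = 0.1800;  O3 = (-0.0900, -0.1559, -0.1039)
eliminate P² terms by subtracting sphere 1 from 2 and 3
[-0.5217 0.4157 0.2364]·P = 0.0238;  [-0.4617 -0.3118 0.0285]·P = 0.0094
det = 0.3546;  x = -0.0319+0.2413z,  y = 0.0172+-0.2658z
quadratic in z: (1.1289)z²+(0.1439)z+(-0.0583)=0, √Δ=0.5328 → z ∈ {-0.2997, 0.1723}; z = -0.2997 (taking z<0)
x = -0.1043, y = 0.0968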